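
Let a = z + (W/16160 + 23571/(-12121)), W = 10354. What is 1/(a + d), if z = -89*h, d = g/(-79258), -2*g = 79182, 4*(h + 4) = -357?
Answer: 168746622640/1400334667629151 ≈ 0.00012050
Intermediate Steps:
h = -373/4 (h = -4 + (1/4)*(-357) = -4 - 357/4 = -373/4 ≈ -93.250)
g = -39591 (g = -1/2*79182 = -39591)
d = 39591/79258 (d = -39591/(-79258) = -39591*(-1/79258) = 39591/79258 ≈ 0.49952)
z = 33197/4 (z = -89*(-373/4) = 33197/4 ≈ 8299.3)
a = 812681587477/97937680 (a = 33197/4 + (10354/16160 + 23571/(-12121)) = 33197/4 + (10354*(1/16160) + 23571*(-1/12121)) = 33197/4 + (5177/8080 - 23571/12121) = 33197/4 - 127703263/97937680 = 812681587477/97937680 ≈ 8297.9)
1/(a + d) = 1/(812681587477/97937680 + 39591/79258) = 1/(1400334667629151/168746622640) = 168746622640/1400334667629151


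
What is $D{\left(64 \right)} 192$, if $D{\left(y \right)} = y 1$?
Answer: $12288$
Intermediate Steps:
$D{\left(y \right)} = y$
$D{\left(64 \right)} 192 = 64 \cdot 192 = 12288$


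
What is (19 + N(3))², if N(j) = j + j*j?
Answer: 961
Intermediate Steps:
N(j) = j + j²
(19 + N(3))² = (19 + 3*(1 + 3))² = (19 + 3*4)² = (19 + 12)² = 31² = 961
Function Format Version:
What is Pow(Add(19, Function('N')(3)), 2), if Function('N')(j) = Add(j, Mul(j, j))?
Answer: 961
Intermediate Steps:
Function('N')(j) = Add(j, Pow(j, 2))
Pow(Add(19, Function('N')(3)), 2) = Pow(Add(19, Mul(3, Add(1, 3))), 2) = Pow(Add(19, Mul(3, 4)), 2) = Pow(Add(19, 12), 2) = Pow(31, 2) = 961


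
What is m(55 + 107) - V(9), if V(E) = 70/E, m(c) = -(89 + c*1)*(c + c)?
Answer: -731986/9 ≈ -81332.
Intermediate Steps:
m(c) = -2*c*(89 + c) (m(c) = -(89 + c)*2*c = -2*c*(89 + c))
m(55 + 107) - V(9) = -2*(55 + 107)*(89 + (55 + 107)) - 70/9 = -2*162*(89 + 162) - 70/9 = -2*162*251 - 1*70/9 = -81324 - 70/9 = -731986/9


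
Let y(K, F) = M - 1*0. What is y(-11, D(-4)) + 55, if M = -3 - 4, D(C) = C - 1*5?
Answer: 48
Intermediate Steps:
D(C) = -5 + C (D(C) = C - 5 = -5 + C)
M = -7
y(K, F) = -7 (y(K, F) = -7 - 1*0 = -7 + 0 = -7)
y(-11, D(-4)) + 55 = -7 + 55 = 48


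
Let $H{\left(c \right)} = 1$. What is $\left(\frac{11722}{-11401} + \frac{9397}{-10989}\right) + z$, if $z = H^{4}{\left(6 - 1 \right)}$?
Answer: $- \frac{110662666}{125285589} \approx -0.88328$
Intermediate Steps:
$z = 1$ ($z = 1^{4} = 1$)
$\left(\frac{11722}{-11401} + \frac{9397}{-10989}\right) + z = \left(\frac{11722}{-11401} + \frac{9397}{-10989}\right) + 1 = \left(11722 \left(- \frac{1}{11401}\right) + 9397 \left(- \frac{1}{10989}\right)\right) + 1 = \left(- \frac{11722}{11401} - \frac{9397}{10989}\right) + 1 = - \frac{235948255}{125285589} + 1 = - \frac{110662666}{125285589}$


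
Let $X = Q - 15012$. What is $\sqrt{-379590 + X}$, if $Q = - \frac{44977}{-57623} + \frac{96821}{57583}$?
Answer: $\frac{2 i \sqrt{1086117686347270228740374}}{3318105209} \approx 628.17 i$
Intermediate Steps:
$Q = \frac{8169027074}{3318105209}$ ($Q = \left(-44977\right) \left(- \frac{1}{57623}\right) + 96821 \cdot \frac{1}{57583} = \frac{44977}{57623} + \frac{96821}{57583} = \frac{8169027074}{3318105209} \approx 2.462$)
$X = - \frac{49803226370434}{3318105209}$ ($X = \frac{8169027074}{3318105209} - 15012 = - \frac{49803226370434}{3318105209} \approx -15010.0$)
$\sqrt{-379590 + X} = \sqrt{-379590 - \frac{49803226370434}{3318105209}} = \sqrt{- \frac{1309322782654744}{3318105209}} = \frac{2 i \sqrt{1086117686347270228740374}}{3318105209}$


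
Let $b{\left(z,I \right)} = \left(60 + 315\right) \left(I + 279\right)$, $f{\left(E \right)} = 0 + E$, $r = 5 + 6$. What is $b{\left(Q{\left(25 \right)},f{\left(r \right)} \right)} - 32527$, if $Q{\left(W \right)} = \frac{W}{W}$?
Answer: $76223$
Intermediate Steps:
$r = 11$
$Q{\left(W \right)} = 1$
$f{\left(E \right)} = E$
$b{\left(z,I \right)} = 104625 + 375 I$ ($b{\left(z,I \right)} = 375 \left(279 + I\right) = 104625 + 375 I$)
$b{\left(Q{\left(25 \right)},f{\left(r \right)} \right)} - 32527 = \left(104625 + 375 \cdot 11\right) - 32527 = \left(104625 + 4125\right) - 32527 = 108750 - 32527 = 76223$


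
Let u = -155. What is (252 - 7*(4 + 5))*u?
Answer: -29295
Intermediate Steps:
(252 - 7*(4 + 5))*u = (252 - 7*(4 + 5))*(-155) = (252 - 7*9)*(-155) = (252 - 63)*(-155) = 189*(-155) = -29295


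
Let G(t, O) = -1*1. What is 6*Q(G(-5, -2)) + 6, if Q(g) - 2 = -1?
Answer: 12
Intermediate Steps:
G(t, O) = -1
Q(g) = 1 (Q(g) = 2 - 1 = 1)
6*Q(G(-5, -2)) + 6 = 6*1 + 6 = 6 + 6 = 12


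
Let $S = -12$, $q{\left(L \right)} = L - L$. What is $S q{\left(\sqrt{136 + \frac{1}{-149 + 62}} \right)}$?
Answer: $0$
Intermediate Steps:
$q{\left(L \right)} = 0$
$S q{\left(\sqrt{136 + \frac{1}{-149 + 62}} \right)} = \left(-12\right) 0 = 0$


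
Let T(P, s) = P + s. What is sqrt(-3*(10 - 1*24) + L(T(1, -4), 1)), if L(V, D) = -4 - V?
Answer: sqrt(41) ≈ 6.4031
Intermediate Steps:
sqrt(-3*(10 - 1*24) + L(T(1, -4), 1)) = sqrt(-3*(10 - 1*24) + (-4 - (1 - 4))) = sqrt(-3*(10 - 24) + (-4 - 1*(-3))) = sqrt(-3*(-14) + (-4 + 3)) = sqrt(42 - 1) = sqrt(41)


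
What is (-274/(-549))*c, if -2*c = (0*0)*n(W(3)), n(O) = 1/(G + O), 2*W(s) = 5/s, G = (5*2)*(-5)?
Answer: 0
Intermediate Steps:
G = -50 (G = 10*(-5) = -50)
W(s) = 5/(2*s) (W(s) = (5/s)/2 = 5/(2*s))
n(O) = 1/(-50 + O)
c = 0 (c = -0*0/(2*(-50 + (5/2)/3)) = -0/(-50 + (5/2)*(⅓)) = -0/(-50 + ⅚) = -0/(-295/6) = -0*(-6)/295 = -½*0 = 0)
(-274/(-549))*c = -274/(-549)*0 = -274*(-1/549)*0 = (274/549)*0 = 0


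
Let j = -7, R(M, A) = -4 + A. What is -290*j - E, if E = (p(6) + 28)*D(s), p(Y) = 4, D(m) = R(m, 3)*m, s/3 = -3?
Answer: 1742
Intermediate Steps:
s = -9 (s = 3*(-3) = -9)
D(m) = -m (D(m) = (-4 + 3)*m = -m)
E = 288 (E = (4 + 28)*(-1*(-9)) = 32*9 = 288)
-290*j - E = -290*(-7) - 1*288 = 2030 - 288 = 1742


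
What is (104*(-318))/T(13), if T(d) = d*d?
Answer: -2544/13 ≈ -195.69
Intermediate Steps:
T(d) = d²
(104*(-318))/T(13) = (104*(-318))/(13²) = -33072/169 = -33072*1/169 = -2544/13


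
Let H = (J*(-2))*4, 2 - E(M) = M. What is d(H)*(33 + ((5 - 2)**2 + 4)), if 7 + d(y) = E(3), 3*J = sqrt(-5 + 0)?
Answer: -368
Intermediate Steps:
J = I*sqrt(5)/3 (J = sqrt(-5 + 0)/3 = sqrt(-5)/3 = (I*sqrt(5))/3 = I*sqrt(5)/3 ≈ 0.74536*I)
E(M) = 2 - M
H = -8*I*sqrt(5)/3 (H = ((I*sqrt(5)/3)*(-2))*4 = -2*I*sqrt(5)/3*4 = -8*I*sqrt(5)/3 ≈ -5.9628*I)
d(y) = -8 (d(y) = -7 + (2 - 1*3) = -7 + (2 - 3) = -7 - 1 = -8)
d(H)*(33 + ((5 - 2)**2 + 4)) = -8*(33 + ((5 - 2)**2 + 4)) = -8*(33 + (3**2 + 4)) = -8*(33 + (9 + 4)) = -8*(33 + 13) = -8*46 = -368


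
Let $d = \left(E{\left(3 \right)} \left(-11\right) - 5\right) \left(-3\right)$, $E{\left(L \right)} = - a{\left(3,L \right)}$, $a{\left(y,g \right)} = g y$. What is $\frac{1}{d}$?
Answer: $- \frac{1}{282} \approx -0.0035461$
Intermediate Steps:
$E{\left(L \right)} = - 3 L$ ($E{\left(L \right)} = - L 3 = - 3 L$)
$d = -282$ ($d = \left(\left(-3\right) 3 \left(-11\right) - 5\right) \left(-3\right) = \left(\left(-9\right) \left(-11\right) - 5\right) \left(-3\right) = \left(99 - 5\right) \left(-3\right) = 94 \left(-3\right) = -282$)
$\frac{1}{d} = \frac{1}{-282} = - \frac{1}{282}$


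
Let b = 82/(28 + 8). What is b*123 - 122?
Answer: 949/6 ≈ 158.17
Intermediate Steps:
b = 41/18 (b = 82/36 = 82*(1/36) = 41/18 ≈ 2.2778)
b*123 - 122 = (41/18)*123 - 122 = 1681/6 - 122 = 949/6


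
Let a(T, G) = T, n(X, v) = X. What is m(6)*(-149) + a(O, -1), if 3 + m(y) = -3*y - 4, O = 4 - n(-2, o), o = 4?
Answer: 3731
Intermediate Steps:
O = 6 (O = 4 - 1*(-2) = 4 + 2 = 6)
m(y) = -7 - 3*y (m(y) = -3 + (-3*y - 4) = -3 + (-4 - 3*y) = -7 - 3*y)
m(6)*(-149) + a(O, -1) = (-7 - 3*6)*(-149) + 6 = (-7 - 18)*(-149) + 6 = -25*(-149) + 6 = 3725 + 6 = 3731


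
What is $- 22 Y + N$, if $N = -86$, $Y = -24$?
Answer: $442$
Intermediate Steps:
$- 22 Y + N = \left(-22\right) \left(-24\right) - 86 = 528 - 86 = 442$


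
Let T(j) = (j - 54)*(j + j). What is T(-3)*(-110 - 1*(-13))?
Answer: -33174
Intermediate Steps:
T(j) = 2*j*(-54 + j) (T(j) = (-54 + j)*(2*j) = 2*j*(-54 + j))
T(-3)*(-110 - 1*(-13)) = (2*(-3)*(-54 - 3))*(-110 - 1*(-13)) = (2*(-3)*(-57))*(-110 + 13) = 342*(-97) = -33174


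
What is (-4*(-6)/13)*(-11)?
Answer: -264/13 ≈ -20.308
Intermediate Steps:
(-4*(-6)/13)*(-11) = (24*(1/13))*(-11) = (24/13)*(-11) = -264/13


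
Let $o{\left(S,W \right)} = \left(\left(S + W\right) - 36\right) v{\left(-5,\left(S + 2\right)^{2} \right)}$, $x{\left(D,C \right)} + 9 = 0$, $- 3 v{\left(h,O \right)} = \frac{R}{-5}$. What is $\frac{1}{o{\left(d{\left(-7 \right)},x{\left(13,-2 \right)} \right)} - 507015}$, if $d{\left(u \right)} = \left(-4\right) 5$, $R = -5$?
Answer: $- \frac{3}{1520980} \approx -1.9724 \cdot 10^{-6}$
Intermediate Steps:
$d{\left(u \right)} = -20$
$v{\left(h,O \right)} = - \frac{1}{3}$ ($v{\left(h,O \right)} = - \frac{\left(-5\right) \frac{1}{-5}}{3} = - \frac{\left(-5\right) \left(- \frac{1}{5}\right)}{3} = \left(- \frac{1}{3}\right) 1 = - \frac{1}{3}$)
$x{\left(D,C \right)} = -9$ ($x{\left(D,C \right)} = -9 + 0 = -9$)
$o{\left(S,W \right)} = 12 - \frac{S}{3} - \frac{W}{3}$ ($o{\left(S,W \right)} = \left(\left(S + W\right) - 36\right) \left(- \frac{1}{3}\right) = \left(-36 + S + W\right) \left(- \frac{1}{3}\right) = 12 - \frac{S}{3} - \frac{W}{3}$)
$\frac{1}{o{\left(d{\left(-7 \right)},x{\left(13,-2 \right)} \right)} - 507015} = \frac{1}{\left(12 - - \frac{20}{3} - -3\right) - 507015} = \frac{1}{\left(12 + \frac{20}{3} + 3\right) - 507015} = \frac{1}{\frac{65}{3} - 507015} = \frac{1}{- \frac{1520980}{3}} = - \frac{3}{1520980}$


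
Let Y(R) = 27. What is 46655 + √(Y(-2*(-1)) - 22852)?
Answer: 46655 + 5*I*√913 ≈ 46655.0 + 151.08*I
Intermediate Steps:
46655 + √(Y(-2*(-1)) - 22852) = 46655 + √(27 - 22852) = 46655 + √(-22825) = 46655 + 5*I*√913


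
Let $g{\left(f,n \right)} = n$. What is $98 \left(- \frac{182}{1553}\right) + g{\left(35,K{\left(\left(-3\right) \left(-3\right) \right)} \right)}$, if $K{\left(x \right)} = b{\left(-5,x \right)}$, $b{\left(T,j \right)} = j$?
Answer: $- \frac{3859}{1553} \approx -2.4849$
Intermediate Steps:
$K{\left(x \right)} = x$
$98 \left(- \frac{182}{1553}\right) + g{\left(35,K{\left(\left(-3\right) \left(-3\right) \right)} \right)} = 98 \left(- \frac{182}{1553}\right) - -9 = 98 \left(\left(-182\right) \frac{1}{1553}\right) + 9 = 98 \left(- \frac{182}{1553}\right) + 9 = - \frac{17836}{1553} + 9 = - \frac{3859}{1553}$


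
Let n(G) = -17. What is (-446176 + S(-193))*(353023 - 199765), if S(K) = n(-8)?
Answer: -68382646794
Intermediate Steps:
S(K) = -17
(-446176 + S(-193))*(353023 - 199765) = (-446176 - 17)*(353023 - 199765) = -446193*153258 = -68382646794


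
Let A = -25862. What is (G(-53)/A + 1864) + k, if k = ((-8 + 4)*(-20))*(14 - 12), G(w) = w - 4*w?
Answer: 52344529/25862 ≈ 2024.0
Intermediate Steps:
G(w) = -3*w
k = 160 (k = -4*(-20)*2 = 80*2 = 160)
(G(-53)/A + 1864) + k = (-3*(-53)/(-25862) + 1864) + 160 = (159*(-1/25862) + 1864) + 160 = (-159/25862 + 1864) + 160 = 48206609/25862 + 160 = 52344529/25862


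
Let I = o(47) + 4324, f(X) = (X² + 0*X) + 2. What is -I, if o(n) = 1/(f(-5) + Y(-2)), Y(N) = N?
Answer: -108101/25 ≈ -4324.0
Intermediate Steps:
f(X) = 2 + X² (f(X) = (X² + 0) + 2 = X² + 2 = 2 + X²)
o(n) = 1/25 (o(n) = 1/((2 + (-5)²) - 2) = 1/((2 + 25) - 2) = 1/(27 - 2) = 1/25)
I = 108101/25 (I = 1/25 + 4324 = 108101/25 ≈ 4324.0)
-I = -1*108101/25 = -108101/25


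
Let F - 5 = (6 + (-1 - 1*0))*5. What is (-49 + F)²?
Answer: 361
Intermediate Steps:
F = 30 (F = 5 + (6 + (-1 - 1*0))*5 = 5 + (6 + (-1 + 0))*5 = 5 + (6 - 1)*5 = 5 + 5*5 = 5 + 25 = 30)
(-49 + F)² = (-49 + 30)² = (-19)² = 361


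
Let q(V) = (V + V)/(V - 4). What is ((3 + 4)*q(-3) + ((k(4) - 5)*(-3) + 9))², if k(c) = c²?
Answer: 324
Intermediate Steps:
q(V) = 2*V/(-4 + V) (q(V) = (2*V)/(-4 + V) = 2*V/(-4 + V))
((3 + 4)*q(-3) + ((k(4) - 5)*(-3) + 9))² = ((3 + 4)*(2*(-3)/(-4 - 3)) + ((4² - 5)*(-3) + 9))² = (7*(2*(-3)/(-7)) + ((16 - 5)*(-3) + 9))² = (7*(2*(-3)*(-⅐)) + (11*(-3) + 9))² = (7*(6/7) + (-33 + 9))² = (6 - 24)² = (-18)² = 324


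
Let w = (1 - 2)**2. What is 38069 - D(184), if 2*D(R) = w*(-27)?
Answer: 76165/2 ≈ 38083.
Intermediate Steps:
w = 1 (w = (-1)**2 = 1)
D(R) = -27/2 (D(R) = (1*(-27))/2 = (1/2)*(-27) = -27/2)
38069 - D(184) = 38069 - 1*(-27/2) = 38069 + 27/2 = 76165/2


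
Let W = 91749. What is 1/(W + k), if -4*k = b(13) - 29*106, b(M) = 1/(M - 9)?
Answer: 16/1480279 ≈ 1.0809e-5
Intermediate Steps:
b(M) = 1/(-9 + M)
k = 12295/16 (k = -(1/(-9 + 13) - 29*106)/4 = -(1/4 - 3074)/4 = -(¼ - 3074)/4 = -¼*(-12295/4) = 12295/16 ≈ 768.44)
1/(W + k) = 1/(91749 + 12295/16) = 1/(1480279/16) = 16/1480279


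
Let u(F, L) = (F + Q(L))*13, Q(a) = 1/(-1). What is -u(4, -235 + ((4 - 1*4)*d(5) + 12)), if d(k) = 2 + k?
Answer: -39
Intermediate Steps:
Q(a) = -1
u(F, L) = -13 + 13*F (u(F, L) = (F - 1)*13 = (-1 + F)*13 = -13 + 13*F)
-u(4, -235 + ((4 - 1*4)*d(5) + 12)) = -(-13 + 13*4) = -(-13 + 52) = -1*39 = -39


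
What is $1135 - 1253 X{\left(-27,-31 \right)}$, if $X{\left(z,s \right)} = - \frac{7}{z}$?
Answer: $\frac{21874}{27} \approx 810.15$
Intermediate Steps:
$1135 - 1253 X{\left(-27,-31 \right)} = 1135 - 1253 \left(- \frac{7}{-27}\right) = 1135 - 1253 \left(\left(-7\right) \left(- \frac{1}{27}\right)\right) = 1135 - \frac{8771}{27} = \frac{21874}{27}$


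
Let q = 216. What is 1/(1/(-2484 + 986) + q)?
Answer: 1498/323567 ≈ 0.0046296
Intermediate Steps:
1/(1/(-2484 + 986) + q) = 1/(1/(-2484 + 986) + 216) = 1/(1/(-1498) + 216) = 1/(-1/1498 + 216) = 1/(323567/1498) = 1498/323567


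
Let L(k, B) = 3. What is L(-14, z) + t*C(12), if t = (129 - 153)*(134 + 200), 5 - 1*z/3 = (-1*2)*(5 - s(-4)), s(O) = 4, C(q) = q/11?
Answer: -96159/11 ≈ -8741.7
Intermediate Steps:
C(q) = q/11 (C(q) = q*(1/11) = q/11)
z = 21 (z = 15 - 3*(-1*2)*(5 - 1*4) = 15 - (-6)*(5 - 4) = 15 - (-6) = 15 - 3*(-2) = 15 + 6 = 21)
t = -8016 (t = -24*334 = -8016)
L(-14, z) + t*C(12) = 3 - 8016*12/11 = 3 - 96192/11 = -96159/11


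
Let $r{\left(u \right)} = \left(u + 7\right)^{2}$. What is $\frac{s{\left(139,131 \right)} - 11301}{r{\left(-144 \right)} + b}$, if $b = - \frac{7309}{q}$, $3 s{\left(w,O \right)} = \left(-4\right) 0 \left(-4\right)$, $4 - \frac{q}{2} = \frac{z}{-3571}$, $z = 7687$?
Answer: $- \frac{165529514}{266215653} \approx -0.62179$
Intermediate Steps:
$q = \frac{43942}{3571}$ ($q = 8 - 2 \frac{7687}{-3571} = 8 - 2 \cdot 7687 \left(- \frac{1}{3571}\right) = 8 - - \frac{15374}{3571} = 8 + \frac{15374}{3571} = \frac{43942}{3571} \approx 12.305$)
$r{\left(u \right)} = \left(7 + u\right)^{2}$
$s{\left(w,O \right)} = 0$ ($s{\left(w,O \right)} = \frac{\left(-4\right) 0 \left(-4\right)}{3} = \frac{0 \left(-4\right)}{3} = \frac{1}{3} \cdot 0 = 0$)
$b = - \frac{26100439}{43942}$ ($b = - \frac{7309}{\frac{43942}{3571}} = \left(-7309\right) \frac{3571}{43942} = - \frac{26100439}{43942} \approx -593.97$)
$\frac{s{\left(139,131 \right)} - 11301}{r{\left(-144 \right)} + b} = \frac{0 - 11301}{\left(7 - 144\right)^{2} - \frac{26100439}{43942}} = - \frac{11301}{\left(-137\right)^{2} - \frac{26100439}{43942}} = - \frac{11301}{18769 - \frac{26100439}{43942}} = - \frac{11301}{\frac{798646959}{43942}} = \left(-11301\right) \frac{43942}{798646959} = - \frac{165529514}{266215653}$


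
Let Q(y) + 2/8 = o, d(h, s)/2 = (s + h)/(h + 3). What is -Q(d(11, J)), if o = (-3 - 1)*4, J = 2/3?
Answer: 65/4 ≈ 16.250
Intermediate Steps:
J = ⅔ (J = 2*(⅓) = ⅔ ≈ 0.66667)
d(h, s) = 2*(h + s)/(3 + h) (d(h, s) = 2*((s + h)/(h + 3)) = 2*((h + s)/(3 + h)) = 2*(h + s)/(3 + h))
o = -16 (o = -4*4 = -16)
Q(y) = -65/4 (Q(y) = -¼ - 16 = -65/4)
-Q(d(11, J)) = -1*(-65/4) = 65/4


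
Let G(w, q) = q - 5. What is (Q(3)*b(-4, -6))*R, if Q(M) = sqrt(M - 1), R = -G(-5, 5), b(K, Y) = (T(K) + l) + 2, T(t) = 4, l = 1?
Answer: 0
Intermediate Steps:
b(K, Y) = 7 (b(K, Y) = (4 + 1) + 2 = 5 + 2 = 7)
G(w, q) = -5 + q
R = 0 (R = -(-5 + 5) = -1*0 = 0)
Q(M) = sqrt(-1 + M)
(Q(3)*b(-4, -6))*R = (sqrt(-1 + 3)*7)*0 = (sqrt(2)*7)*0 = (7*sqrt(2))*0 = 0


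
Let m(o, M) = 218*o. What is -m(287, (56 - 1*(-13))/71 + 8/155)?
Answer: -62566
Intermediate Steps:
-m(287, (56 - 1*(-13))/71 + 8/155) = -218*287 = -1*62566 = -62566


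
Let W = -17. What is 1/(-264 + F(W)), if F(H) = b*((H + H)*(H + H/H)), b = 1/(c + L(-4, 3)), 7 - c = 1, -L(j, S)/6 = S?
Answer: -3/928 ≈ -0.0032328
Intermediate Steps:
L(j, S) = -6*S
c = 6 (c = 7 - 1*1 = 7 - 1 = 6)
b = -1/12 (b = 1/(6 - 6*3) = 1/(6 - 18) = 1/(-12) = -1/12 ≈ -0.083333)
F(H) = -H*(1 + H)/6 (F(H) = -(H + H)*(H + H/H)/12 = -2*H*(H + 1)/12 = -2*H*(1 + H)/12 = -H*(1 + H)/6)
1/(-264 + F(W)) = 1/(-264 - ⅙*(-17)*(1 - 17)) = 1/(-264 - ⅙*(-17)*(-16)) = 1/(-264 - 136/3) = 1/(-928/3) = -3/928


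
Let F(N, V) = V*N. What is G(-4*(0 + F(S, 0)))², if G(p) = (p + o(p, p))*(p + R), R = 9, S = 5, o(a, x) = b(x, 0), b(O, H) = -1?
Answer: 81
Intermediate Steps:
o(a, x) = -1
F(N, V) = N*V
G(p) = (-1 + p)*(9 + p) (G(p) = (p - 1)*(p + 9) = (-1 + p)*(9 + p))
G(-4*(0 + F(S, 0)))² = (-9 + (-4*(0 + 5*0))² + 8*(-4*(0 + 5*0)))² = (-9 + (-4*(0 + 0))² + 8*(-4*(0 + 0)))² = (-9 + (-4*0)² + 8*(-4*0))² = (-9 + 0² + 8*0)² = (-9 + 0 + 0)² = (-9)² = 81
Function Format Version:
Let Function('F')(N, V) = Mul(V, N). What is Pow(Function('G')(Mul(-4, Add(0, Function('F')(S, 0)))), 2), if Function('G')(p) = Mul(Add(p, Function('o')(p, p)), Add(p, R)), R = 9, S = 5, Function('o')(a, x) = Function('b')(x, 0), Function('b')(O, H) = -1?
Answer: 81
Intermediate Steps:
Function('o')(a, x) = -1
Function('F')(N, V) = Mul(N, V)
Function('G')(p) = Mul(Add(-1, p), Add(9, p)) (Function('G')(p) = Mul(Add(p, -1), Add(p, 9)) = Mul(Add(-1, p), Add(9, p)))
Pow(Function('G')(Mul(-4, Add(0, Function('F')(S, 0)))), 2) = Pow(Add(-9, Pow(Mul(-4, Add(0, Mul(5, 0))), 2), Mul(8, Mul(-4, Add(0, Mul(5, 0))))), 2) = Pow(Add(-9, Pow(Mul(-4, Add(0, 0)), 2), Mul(8, Mul(-4, Add(0, 0)))), 2) = Pow(Add(-9, Pow(Mul(-4, 0), 2), Mul(8, Mul(-4, 0))), 2) = Pow(Add(-9, Pow(0, 2), Mul(8, 0)), 2) = Pow(Add(-9, 0, 0), 2) = Pow(-9, 2) = 81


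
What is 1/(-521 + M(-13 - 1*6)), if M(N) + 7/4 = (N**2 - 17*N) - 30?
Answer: 4/525 ≈ 0.0076190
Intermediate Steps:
M(N) = -127/4 + N**2 - 17*N (M(N) = -7/4 + ((N**2 - 17*N) - 30) = -7/4 + (-30 + N**2 - 17*N) = -127/4 + N**2 - 17*N)
1/(-521 + M(-13 - 1*6)) = 1/(-521 + (-127/4 + (-13 - 1*6)**2 - 17*(-13 - 1*6))) = 1/(-521 + (-127/4 + (-13 - 6)**2 - 17*(-13 - 6))) = 1/(-521 + (-127/4 + (-19)**2 - 17*(-19))) = 1/(-521 + (-127/4 + 361 + 323)) = 1/(-521 + 2609/4) = 1/(525/4) = 4/525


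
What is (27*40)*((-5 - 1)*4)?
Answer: -25920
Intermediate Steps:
(27*40)*((-5 - 1)*4) = 1080*(-6*4) = 1080*(-24) = -25920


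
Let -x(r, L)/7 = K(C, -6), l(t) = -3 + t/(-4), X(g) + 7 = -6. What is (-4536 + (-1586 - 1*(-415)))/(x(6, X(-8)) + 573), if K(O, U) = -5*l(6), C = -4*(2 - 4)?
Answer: -11414/831 ≈ -13.735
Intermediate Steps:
X(g) = -13 (X(g) = -7 - 6 = -13)
l(t) = -3 - t/4 (l(t) = -3 + t*(-¼) = -3 - t/4)
C = 8 (C = -4*(-2) = 8)
K(O, U) = 45/2 (K(O, U) = -5*(-3 - ¼*6) = -5*(-3 - 3/2) = -5*(-9/2) = 45/2)
x(r, L) = -315/2 (x(r, L) = -7*45/2 = -315/2)
(-4536 + (-1586 - 1*(-415)))/(x(6, X(-8)) + 573) = (-4536 + (-1586 - 1*(-415)))/(-315/2 + 573) = (-4536 + (-1586 + 415))/(831/2) = (-4536 - 1171)*(2/831) = -5707*2/831 = -11414/831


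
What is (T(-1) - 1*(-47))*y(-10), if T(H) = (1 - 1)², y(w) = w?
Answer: -470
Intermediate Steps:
T(H) = 0 (T(H) = 0² = 0)
(T(-1) - 1*(-47))*y(-10) = (0 - 1*(-47))*(-10) = (0 + 47)*(-10) = 47*(-10) = -470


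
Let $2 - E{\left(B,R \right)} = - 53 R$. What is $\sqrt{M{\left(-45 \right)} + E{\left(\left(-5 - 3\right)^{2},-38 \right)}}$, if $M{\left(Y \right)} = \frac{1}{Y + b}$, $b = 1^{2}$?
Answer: $\frac{i \sqrt{973819}}{22} \approx 44.856 i$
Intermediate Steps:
$b = 1$
$M{\left(Y \right)} = \frac{1}{1 + Y}$ ($M{\left(Y \right)} = \frac{1}{Y + 1} = \frac{1}{1 + Y}$)
$E{\left(B,R \right)} = 2 + 53 R$ ($E{\left(B,R \right)} = 2 - - 53 R = 2 + 53 R$)
$\sqrt{M{\left(-45 \right)} + E{\left(\left(-5 - 3\right)^{2},-38 \right)}} = \sqrt{\frac{1}{1 - 45} + \left(2 + 53 \left(-38\right)\right)} = \sqrt{\frac{1}{-44} + \left(2 - 2014\right)} = \sqrt{- \frac{1}{44} - 2012} = \sqrt{- \frac{88529}{44}} = \frac{i \sqrt{973819}}{22}$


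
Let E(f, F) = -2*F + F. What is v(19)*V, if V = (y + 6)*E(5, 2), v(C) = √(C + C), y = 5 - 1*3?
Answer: -16*√38 ≈ -98.631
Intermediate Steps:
E(f, F) = -F
y = 2 (y = 5 - 3 = 2)
v(C) = √2*√C (v(C) = √(2*C) = √2*√C)
V = -16 (V = (2 + 6)*(-1*2) = 8*(-2) = -16)
v(19)*V = (√2*√19)*(-16) = √38*(-16) = -16*√38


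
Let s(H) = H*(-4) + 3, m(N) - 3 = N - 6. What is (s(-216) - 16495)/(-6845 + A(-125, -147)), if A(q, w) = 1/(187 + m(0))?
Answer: 2875552/1259479 ≈ 2.2831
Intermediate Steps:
m(N) = -3 + N (m(N) = 3 + (N - 6) = 3 + (-6 + N) = -3 + N)
s(H) = 3 - 4*H (s(H) = -4*H + 3 = 3 - 4*H)
A(q, w) = 1/184 (A(q, w) = 1/(187 + (-3 + 0)) = 1/(187 - 3) = 1/184)
(s(-216) - 16495)/(-6845 + A(-125, -147)) = ((3 - 4*(-216)) - 16495)/(-6845 + 1/184) = ((3 + 864) - 16495)/(-1259479/184) = (867 - 16495)*(-184/1259479) = -15628*(-184/1259479) = 2875552/1259479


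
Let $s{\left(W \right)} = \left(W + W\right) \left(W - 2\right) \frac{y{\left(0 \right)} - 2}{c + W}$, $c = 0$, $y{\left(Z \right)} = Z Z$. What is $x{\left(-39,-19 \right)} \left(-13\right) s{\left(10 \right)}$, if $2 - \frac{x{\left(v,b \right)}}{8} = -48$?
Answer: $166400$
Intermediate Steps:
$x{\left(v,b \right)} = 400$ ($x{\left(v,b \right)} = 16 - -384 = 16 + 384 = 400$)
$y{\left(Z \right)} = Z^{2}$
$s{\left(W \right)} = 8 - 4 W$ ($s{\left(W \right)} = \left(W + W\right) \left(W - 2\right) \frac{0^{2} - 2}{0 + W} = 2 W \left(-2 + W\right) \frac{0 - 2}{W} = 2 W \left(-2 + W\right) \left(- \frac{2}{W}\right) = 8 - 4 W$)
$x{\left(-39,-19 \right)} \left(-13\right) s{\left(10 \right)} = 400 \left(-13\right) \left(8 - 40\right) = - 5200 \left(8 - 40\right) = \left(-5200\right) \left(-32\right) = 166400$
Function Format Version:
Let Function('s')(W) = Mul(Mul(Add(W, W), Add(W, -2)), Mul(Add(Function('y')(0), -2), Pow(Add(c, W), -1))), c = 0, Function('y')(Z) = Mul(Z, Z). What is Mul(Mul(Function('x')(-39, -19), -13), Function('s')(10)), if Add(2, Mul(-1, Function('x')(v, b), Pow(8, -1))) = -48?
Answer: 166400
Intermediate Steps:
Function('x')(v, b) = 400 (Function('x')(v, b) = Add(16, Mul(-8, -48)) = Add(16, 384) = 400)
Function('y')(Z) = Pow(Z, 2)
Function('s')(W) = Add(8, Mul(-4, W)) (Function('s')(W) = Mul(Mul(Add(W, W), Add(W, -2)), Mul(Add(Pow(0, 2), -2), Pow(Add(0, W), -1))) = Mul(Mul(Mul(2, W), Add(-2, W)), Mul(Add(0, -2), Pow(W, -1))) = Mul(Mul(2, W, Add(-2, W)), Mul(-2, Pow(W, -1))) = Add(8, Mul(-4, W)))
Mul(Mul(Function('x')(-39, -19), -13), Function('s')(10)) = Mul(Mul(400, -13), Add(8, Mul(-4, 10))) = Mul(-5200, Add(8, -40)) = Mul(-5200, -32) = 166400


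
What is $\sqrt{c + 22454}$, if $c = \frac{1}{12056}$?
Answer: $\frac{5 \sqrt{32636246038}}{6028} \approx 149.85$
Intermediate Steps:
$c = \frac{1}{12056} \approx 8.2946 \cdot 10^{-5}$
$\sqrt{c + 22454} = \sqrt{\frac{1}{12056} + 22454} = \sqrt{\frac{270705425}{12056}} = \frac{5 \sqrt{32636246038}}{6028}$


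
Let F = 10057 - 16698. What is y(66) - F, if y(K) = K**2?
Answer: 10997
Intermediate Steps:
F = -6641
y(66) - F = 66**2 - 1*(-6641) = 4356 + 6641 = 10997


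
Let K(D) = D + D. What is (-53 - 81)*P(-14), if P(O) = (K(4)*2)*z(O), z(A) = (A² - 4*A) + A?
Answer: -510272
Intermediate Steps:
K(D) = 2*D
z(A) = A² - 3*A
P(O) = 16*O*(-3 + O) (P(O) = ((2*4)*2)*(O*(-3 + O)) = (8*2)*(O*(-3 + O)) = 16*(O*(-3 + O)) = 16*O*(-3 + O))
(-53 - 81)*P(-14) = (-53 - 81)*(16*(-14)*(-3 - 14)) = -2144*(-14)*(-17) = -134*3808 = -510272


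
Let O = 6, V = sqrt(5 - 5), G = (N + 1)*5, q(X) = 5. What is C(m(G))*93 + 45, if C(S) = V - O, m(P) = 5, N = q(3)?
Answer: -513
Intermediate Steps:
N = 5
G = 30 (G = (5 + 1)*5 = 6*5 = 30)
V = 0 (V = sqrt(0) = 0)
C(S) = -6 (C(S) = 0 - 1*6 = 0 - 6 = -6)
C(m(G))*93 + 45 = -6*93 + 45 = -558 + 45 = -513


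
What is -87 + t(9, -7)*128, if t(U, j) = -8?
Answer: -1111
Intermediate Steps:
-87 + t(9, -7)*128 = -87 - 8*128 = -87 - 1024 = -1111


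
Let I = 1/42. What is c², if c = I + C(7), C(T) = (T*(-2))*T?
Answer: 16933225/1764 ≈ 9599.3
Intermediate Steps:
I = 1/42 ≈ 0.023810
C(T) = -2*T² (C(T) = (-2*T)*T = -2*T²)
c = -4115/42 (c = 1/42 - 2*7² = 1/42 - 2*49 = 1/42 - 98 = -4115/42 ≈ -97.976)
c² = (-4115/42)² = 16933225/1764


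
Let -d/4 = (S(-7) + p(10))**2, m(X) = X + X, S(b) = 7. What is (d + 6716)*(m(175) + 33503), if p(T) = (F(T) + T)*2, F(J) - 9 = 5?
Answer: -182264552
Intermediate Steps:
F(J) = 14 (F(J) = 9 + 5 = 14)
p(T) = 28 + 2*T (p(T) = (14 + T)*2 = 28 + 2*T)
m(X) = 2*X
d = -12100 (d = -4*(7 + (28 + 2*10))**2 = -4*(7 + (28 + 20))**2 = -4*(7 + 48)**2 = -4*55**2 = -4*3025 = -12100)
(d + 6716)*(m(175) + 33503) = (-12100 + 6716)*(2*175 + 33503) = -5384*(350 + 33503) = -5384*33853 = -182264552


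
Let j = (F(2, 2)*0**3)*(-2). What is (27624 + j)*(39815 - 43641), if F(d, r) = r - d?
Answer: -105689424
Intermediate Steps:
j = 0 (j = ((2 - 1*2)*0**3)*(-2) = ((2 - 2)*0)*(-2) = (0*0)*(-2) = 0*(-2) = 0)
(27624 + j)*(39815 - 43641) = (27624 + 0)*(39815 - 43641) = 27624*(-3826) = -105689424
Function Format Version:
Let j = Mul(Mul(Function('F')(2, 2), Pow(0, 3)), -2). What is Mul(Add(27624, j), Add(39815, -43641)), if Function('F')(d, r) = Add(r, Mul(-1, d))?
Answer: -105689424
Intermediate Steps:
j = 0 (j = Mul(Mul(Add(2, Mul(-1, 2)), Pow(0, 3)), -2) = Mul(Mul(Add(2, -2), 0), -2) = Mul(Mul(0, 0), -2) = Mul(0, -2) = 0)
Mul(Add(27624, j), Add(39815, -43641)) = Mul(Add(27624, 0), Add(39815, -43641)) = Mul(27624, -3826) = -105689424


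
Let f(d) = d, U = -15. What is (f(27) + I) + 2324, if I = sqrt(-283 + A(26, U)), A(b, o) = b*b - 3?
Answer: 2351 + sqrt(390) ≈ 2370.8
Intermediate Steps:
A(b, o) = -3 + b**2 (A(b, o) = b**2 - 3 = -3 + b**2)
I = sqrt(390) (I = sqrt(-283 + (-3 + 26**2)) = sqrt(-283 + (-3 + 676)) = sqrt(-283 + 673) = sqrt(390) ≈ 19.748)
(f(27) + I) + 2324 = (27 + sqrt(390)) + 2324 = 2351 + sqrt(390)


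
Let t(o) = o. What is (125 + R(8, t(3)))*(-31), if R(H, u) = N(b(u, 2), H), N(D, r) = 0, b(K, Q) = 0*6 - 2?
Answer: -3875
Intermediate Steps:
b(K, Q) = -2 (b(K, Q) = 0 - 2 = -2)
R(H, u) = 0
(125 + R(8, t(3)))*(-31) = (125 + 0)*(-31) = 125*(-31) = -3875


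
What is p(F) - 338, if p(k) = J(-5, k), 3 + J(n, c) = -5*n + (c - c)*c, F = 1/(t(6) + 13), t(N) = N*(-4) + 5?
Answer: -316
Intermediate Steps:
t(N) = 5 - 4*N (t(N) = -4*N + 5 = 5 - 4*N)
F = -⅙ (F = 1/((5 - 4*6) + 13) = 1/((5 - 24) + 13) = 1/(-19 + 13) = 1/(-6) = -⅙ ≈ -0.16667)
J(n, c) = -3 - 5*n (J(n, c) = -3 + (-5*n + (c - c)*c) = -3 + (-5*n + 0*c) = -3 + (-5*n + 0) = -3 - 5*n)
p(k) = 22 (p(k) = -3 - 5*(-5) = -3 + 25 = 22)
p(F) - 338 = 22 - 338 = -316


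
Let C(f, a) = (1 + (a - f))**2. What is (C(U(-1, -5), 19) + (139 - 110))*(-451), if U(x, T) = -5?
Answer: -294954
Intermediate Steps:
C(f, a) = (1 + a - f)**2
(C(U(-1, -5), 19) + (139 - 110))*(-451) = ((1 + 19 - 1*(-5))**2 + (139 - 110))*(-451) = ((1 + 19 + 5)**2 + 29)*(-451) = (25**2 + 29)*(-451) = (625 + 29)*(-451) = 654*(-451) = -294954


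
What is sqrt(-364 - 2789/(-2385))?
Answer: I*sqrt(229318015)/795 ≈ 19.048*I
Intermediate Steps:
sqrt(-364 - 2789/(-2385)) = sqrt(-364 - 2789*(-1/2385)) = sqrt(-364 + 2789/2385) = sqrt(-865351/2385) = I*sqrt(229318015)/795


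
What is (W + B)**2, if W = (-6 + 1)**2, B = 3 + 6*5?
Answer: 3364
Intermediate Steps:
B = 33 (B = 3 + 30 = 33)
W = 25 (W = (-5)**2 = 25)
(W + B)**2 = (25 + 33)**2 = 58**2 = 3364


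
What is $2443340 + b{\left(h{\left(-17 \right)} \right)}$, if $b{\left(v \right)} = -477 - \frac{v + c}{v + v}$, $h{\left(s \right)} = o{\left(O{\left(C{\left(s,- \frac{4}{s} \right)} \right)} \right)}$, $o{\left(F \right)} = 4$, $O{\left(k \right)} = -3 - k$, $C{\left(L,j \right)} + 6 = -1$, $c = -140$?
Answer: $2442880$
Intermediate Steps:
$C{\left(L,j \right)} = -7$ ($C{\left(L,j \right)} = -6 - 1 = -7$)
$h{\left(s \right)} = 4$
$b{\left(v \right)} = -477 - \frac{-140 + v}{2 v}$ ($b{\left(v \right)} = -477 - \frac{v - 140}{v + v} = -477 - \frac{-140 + v}{2 v}$)
$2443340 + b{\left(h{\left(-17 \right)} \right)} = 2443340 - \left(\frac{955}{2} - \frac{70}{4}\right) = 2443340 + \left(- \frac{955}{2} + 70 \cdot \frac{1}{4}\right) = 2443340 + \left(- \frac{955}{2} + \frac{35}{2}\right) = 2443340 - 460 = 2442880$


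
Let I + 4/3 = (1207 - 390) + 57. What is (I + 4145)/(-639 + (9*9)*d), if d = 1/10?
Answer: -150530/18927 ≈ -7.9532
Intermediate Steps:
d = ⅒ ≈ 0.10000
I = 2618/3 (I = -4/3 + ((1207 - 390) + 57) = -4/3 + (817 + 57) = -4/3 + 874 = 2618/3 ≈ 872.67)
(I + 4145)/(-639 + (9*9)*d) = (2618/3 + 4145)/(-639 + (9*9)*(⅒)) = 15053/(3*(-639 + 81*(⅒))) = 15053/(3*(-639 + 81/10)) = 15053/(3*(-6309/10)) = (15053/3)*(-10/6309) = -150530/18927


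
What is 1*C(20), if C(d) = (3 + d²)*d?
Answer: 8060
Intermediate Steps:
C(d) = d*(3 + d²)
1*C(20) = 1*(20*(3 + 20²)) = 1*(20*(3 + 400)) = 1*(20*403) = 1*8060 = 8060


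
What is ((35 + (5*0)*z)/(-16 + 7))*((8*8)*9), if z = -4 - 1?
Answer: -2240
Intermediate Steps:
z = -5
((35 + (5*0)*z)/(-16 + 7))*((8*8)*9) = ((35 + (5*0)*(-5))/(-16 + 7))*((8*8)*9) = ((35 + 0*(-5))/(-9))*(64*9) = ((35 + 0)*(-⅑))*576 = (35*(-⅑))*576 = -35/9*576 = -2240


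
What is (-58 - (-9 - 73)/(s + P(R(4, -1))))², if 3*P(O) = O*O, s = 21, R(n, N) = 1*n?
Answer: 18800896/6241 ≈ 3012.5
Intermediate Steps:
R(n, N) = n
P(O) = O²/3 (P(O) = (O*O)/3 = O²/3)
(-58 - (-9 - 73)/(s + P(R(4, -1))))² = (-58 - (-9 - 73)/(21 + (⅓)*4²))² = (-58 - (-82)/(21 + (⅓)*16))² = (-58 - (-82)/(21 + 16/3))² = (-58 - (-82)/79/3)² = (-58 - (-82)*3/79)² = (-58 - 1*(-246/79))² = (-58 + 246/79)² = (-4336/79)² = 18800896/6241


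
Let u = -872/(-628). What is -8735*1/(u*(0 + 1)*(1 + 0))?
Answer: -1371395/218 ≈ -6290.8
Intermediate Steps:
u = 218/157 (u = -872*(-1/628) = 218/157 ≈ 1.3885)
-8735*1/(u*(0 + 1)*(1 + 0)) = -8735*157/(218*(0 + 1)*(1 + 0)) = -8735/((1*1)*(218/157)) = -8735/(1*(218/157)) = -8735/218/157 = -8735*157/218 = -1371395/218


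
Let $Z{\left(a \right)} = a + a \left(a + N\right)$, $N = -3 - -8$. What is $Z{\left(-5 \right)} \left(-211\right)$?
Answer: $1055$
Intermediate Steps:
$N = 5$ ($N = -3 + 8 = 5$)
$Z{\left(a \right)} = a + a \left(5 + a\right)$ ($Z{\left(a \right)} = a + a \left(a + 5\right) = a + a \left(5 + a\right)$)
$Z{\left(-5 \right)} \left(-211\right) = - 5 \left(6 - 5\right) \left(-211\right) = \left(-5\right) 1 \left(-211\right) = \left(-5\right) \left(-211\right) = 1055$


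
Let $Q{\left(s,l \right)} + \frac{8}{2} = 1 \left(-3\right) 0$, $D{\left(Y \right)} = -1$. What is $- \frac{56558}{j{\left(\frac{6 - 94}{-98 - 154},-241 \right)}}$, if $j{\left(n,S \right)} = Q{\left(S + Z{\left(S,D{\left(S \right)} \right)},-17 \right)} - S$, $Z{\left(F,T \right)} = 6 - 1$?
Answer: $- \frac{56558}{237} \approx -238.64$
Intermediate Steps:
$Z{\left(F,T \right)} = 5$
$Q{\left(s,l \right)} = -4$ ($Q{\left(s,l \right)} = -4 + 1 \left(-3\right) 0 = -4 - 0 = -4 + 0 = -4$)
$j{\left(n,S \right)} = -4 - S$
$- \frac{56558}{j{\left(\frac{6 - 94}{-98 - 154},-241 \right)}} = - \frac{56558}{-4 - -241} = - \frac{56558}{-4 + 241} = - \frac{56558}{237}$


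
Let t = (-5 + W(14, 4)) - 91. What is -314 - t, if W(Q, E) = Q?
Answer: -232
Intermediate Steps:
t = -82 (t = (-5 + 14) - 91 = 9 - 91 = -82)
-314 - t = -314 - 1*(-82) = -314 + 82 = -232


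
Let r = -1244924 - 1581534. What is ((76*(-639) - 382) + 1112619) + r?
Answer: -1762785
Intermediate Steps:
r = -2826458
((76*(-639) - 382) + 1112619) + r = ((76*(-639) - 382) + 1112619) - 2826458 = ((-48564 - 382) + 1112619) - 2826458 = (-48946 + 1112619) - 2826458 = 1063673 - 2826458 = -1762785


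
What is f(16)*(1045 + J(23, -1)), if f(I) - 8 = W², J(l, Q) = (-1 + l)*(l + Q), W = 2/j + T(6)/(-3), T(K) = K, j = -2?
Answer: 25993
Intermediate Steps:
W = -3 (W = 2/(-2) + 6/(-3) = 2*(-½) + 6*(-⅓) = -1 - 2 = -3)
J(l, Q) = (-1 + l)*(Q + l)
f(I) = 17 (f(I) = 8 + (-3)² = 8 + 9 = 17)
f(16)*(1045 + J(23, -1)) = 17*(1045 + (23² - 1*(-1) - 1*23 - 1*23)) = 17*(1045 + (529 + 1 - 23 - 23)) = 17*(1045 + 484) = 17*1529 = 25993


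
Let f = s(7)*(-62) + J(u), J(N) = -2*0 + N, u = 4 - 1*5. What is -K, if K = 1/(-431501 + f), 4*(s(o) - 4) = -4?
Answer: 1/431688 ≈ 2.3165e-6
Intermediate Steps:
u = -1 (u = 4 - 5 = -1)
s(o) = 3 (s(o) = 4 + (¼)*(-4) = 4 - 1 = 3)
J(N) = N (J(N) = 0 + N = N)
f = -187 (f = 3*(-62) - 1 = -186 - 1 = -187)
K = -1/431688 (K = 1/(-431501 - 187) = 1/(-431688) = -1/431688 ≈ -2.3165e-6)
-K = -1*(-1/431688) = 1/431688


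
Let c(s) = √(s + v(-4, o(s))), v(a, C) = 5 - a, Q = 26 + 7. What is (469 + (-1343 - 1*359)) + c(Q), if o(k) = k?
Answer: -1233 + √42 ≈ -1226.5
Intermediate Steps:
Q = 33
c(s) = √(9 + s) (c(s) = √(s + (5 - 1*(-4))) = √(s + (5 + 4)) = √(s + 9) = √(9 + s))
(469 + (-1343 - 1*359)) + c(Q) = (469 + (-1343 - 1*359)) + √(9 + 33) = (469 + (-1343 - 359)) + √42 = (469 - 1702) + √42 = -1233 + √42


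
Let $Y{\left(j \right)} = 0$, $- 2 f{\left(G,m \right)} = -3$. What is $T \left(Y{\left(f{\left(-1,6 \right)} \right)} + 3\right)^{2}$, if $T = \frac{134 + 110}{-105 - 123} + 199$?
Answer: $\frac{33846}{19} \approx 1781.4$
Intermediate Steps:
$f{\left(G,m \right)} = \frac{3}{2}$ ($f{\left(G,m \right)} = \left(- \frac{1}{2}\right) \left(-3\right) = \frac{3}{2}$)
$T = \frac{11282}{57}$ ($T = \frac{244}{-228} + 199 = 244 \left(- \frac{1}{228}\right) + 199 = - \frac{61}{57} + 199 = \frac{11282}{57} \approx 197.93$)
$T \left(Y{\left(f{\left(-1,6 \right)} \right)} + 3\right)^{2} = \frac{11282 \left(0 + 3\right)^{2}}{57} = \frac{11282 \cdot 3^{2}}{57} = \frac{11282}{57} \cdot 9 = \frac{33846}{19}$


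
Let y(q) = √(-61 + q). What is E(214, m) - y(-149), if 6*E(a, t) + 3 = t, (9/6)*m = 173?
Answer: 337/18 - I*√210 ≈ 18.722 - 14.491*I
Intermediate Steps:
m = 346/3 (m = (⅔)*173 = 346/3 ≈ 115.33)
E(a, t) = -½ + t/6
E(214, m) - y(-149) = (-½ + (⅙)*(346/3)) - √(-61 - 149) = (-½ + 173/9) - √(-210) = 337/18 - I*√210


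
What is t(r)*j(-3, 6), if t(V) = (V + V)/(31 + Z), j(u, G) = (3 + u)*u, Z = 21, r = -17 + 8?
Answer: 0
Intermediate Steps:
r = -9
j(u, G) = u*(3 + u)
t(V) = V/26 (t(V) = (V + V)/(31 + 21) = (2*V)/52 = (2*V)*(1/52) = V/26)
t(r)*j(-3, 6) = ((1/26)*(-9))*(-3*(3 - 3)) = -(-27)*0/26 = -9/26*0 = 0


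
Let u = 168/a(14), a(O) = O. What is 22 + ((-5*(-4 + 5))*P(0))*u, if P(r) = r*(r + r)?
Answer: 22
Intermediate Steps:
P(r) = 2*r² (P(r) = r*(2*r) = 2*r²)
u = 12 (u = 168/14 = 168*(1/14) = 12)
22 + ((-5*(-4 + 5))*P(0))*u = 22 + ((-5*(-4 + 5))*(2*0²))*12 = 22 + ((-5*1)*(2*0))*12 = 22 - 5*0*12 = 22 + 0*12 = 22 + 0 = 22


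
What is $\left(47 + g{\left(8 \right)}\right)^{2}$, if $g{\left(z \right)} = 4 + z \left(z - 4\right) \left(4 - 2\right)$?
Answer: $13225$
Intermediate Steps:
$g{\left(z \right)} = 4 + z \left(-8 + 2 z\right)$ ($g{\left(z \right)} = 4 + z \left(-4 + z\right) 2 = 4 + z \left(-8 + 2 z\right)$)
$\left(47 + g{\left(8 \right)}\right)^{2} = \left(47 + \left(4 - 64 + 2 \cdot 8^{2}\right)\right)^{2} = \left(47 + \left(4 - 64 + 2 \cdot 64\right)\right)^{2} = \left(47 + \left(4 - 64 + 128\right)\right)^{2} = \left(47 + 68\right)^{2} = 115^{2} = 13225$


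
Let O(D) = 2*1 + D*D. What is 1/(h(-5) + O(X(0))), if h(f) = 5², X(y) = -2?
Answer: 1/31 ≈ 0.032258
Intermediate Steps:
h(f) = 25
O(D) = 2 + D²
1/(h(-5) + O(X(0))) = 1/(25 + (2 + (-2)²)) = 1/(25 + (2 + 4)) = 1/(25 + 6) = 1/31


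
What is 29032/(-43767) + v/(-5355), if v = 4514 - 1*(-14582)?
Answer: -15733984/3720195 ≈ -4.2293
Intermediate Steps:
v = 19096 (v = 4514 + 14582 = 19096)
29032/(-43767) + v/(-5355) = 29032/(-43767) + 19096/(-5355) = 29032*(-1/43767) + 19096*(-1/5355) = -29032/43767 - 2728/765 = -15733984/3720195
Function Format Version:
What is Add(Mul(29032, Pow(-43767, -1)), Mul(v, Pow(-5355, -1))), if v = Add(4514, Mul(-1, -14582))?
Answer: Rational(-15733984, 3720195) ≈ -4.2293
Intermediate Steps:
v = 19096 (v = Add(4514, 14582) = 19096)
Add(Mul(29032, Pow(-43767, -1)), Mul(v, Pow(-5355, -1))) = Add(Mul(29032, Pow(-43767, -1)), Mul(19096, Pow(-5355, -1))) = Add(Mul(29032, Rational(-1, 43767)), Mul(19096, Rational(-1, 5355))) = Add(Rational(-29032, 43767), Rational(-2728, 765)) = Rational(-15733984, 3720195)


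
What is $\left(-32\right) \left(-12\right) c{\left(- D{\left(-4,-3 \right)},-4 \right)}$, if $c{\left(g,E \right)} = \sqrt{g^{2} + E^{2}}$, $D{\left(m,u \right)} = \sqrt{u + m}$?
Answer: $1152$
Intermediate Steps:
$D{\left(m,u \right)} = \sqrt{m + u}$
$c{\left(g,E \right)} = \sqrt{E^{2} + g^{2}}$
$\left(-32\right) \left(-12\right) c{\left(- D{\left(-4,-3 \right)},-4 \right)} = \left(-32\right) \left(-12\right) \sqrt{\left(-4\right)^{2} + \left(- \sqrt{-4 - 3}\right)^{2}} = 384 \sqrt{16 + \left(- \sqrt{-7}\right)^{2}} = 384 \sqrt{16 + \left(- i \sqrt{7}\right)^{2}} = 384 \sqrt{16 - 7} = 384 \sqrt{9} = 384 \cdot 3 = 1152$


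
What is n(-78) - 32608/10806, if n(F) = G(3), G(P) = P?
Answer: -95/5403 ≈ -0.017583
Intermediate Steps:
n(F) = 3
n(-78) - 32608/10806 = 3 - 32608/10806 = 3 - 1*16304/5403 = 3 - 16304/5403 = -95/5403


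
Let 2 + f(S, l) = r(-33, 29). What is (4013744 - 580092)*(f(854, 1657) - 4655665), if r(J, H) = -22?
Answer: -15986015846228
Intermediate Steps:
f(S, l) = -24 (f(S, l) = -2 - 22 = -24)
(4013744 - 580092)*(f(854, 1657) - 4655665) = (4013744 - 580092)*(-24 - 4655665) = 3433652*(-4655689) = -15986015846228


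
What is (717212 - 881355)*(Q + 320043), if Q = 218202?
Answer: -88349149035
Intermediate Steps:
(717212 - 881355)*(Q + 320043) = (717212 - 881355)*(218202 + 320043) = -164143*538245 = -88349149035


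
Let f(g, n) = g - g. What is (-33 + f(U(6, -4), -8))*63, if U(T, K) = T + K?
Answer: -2079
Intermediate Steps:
U(T, K) = K + T
f(g, n) = 0
(-33 + f(U(6, -4), -8))*63 = (-33 + 0)*63 = -33*63 = -2079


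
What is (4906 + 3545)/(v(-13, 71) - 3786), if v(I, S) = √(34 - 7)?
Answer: -3555054/1592641 - 2817*√3/1592641 ≈ -2.2352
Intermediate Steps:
v(I, S) = 3*√3 (v(I, S) = √27 = 3*√3)
(4906 + 3545)/(v(-13, 71) - 3786) = (4906 + 3545)/(3*√3 - 3786) = 8451/(-3786 + 3*√3)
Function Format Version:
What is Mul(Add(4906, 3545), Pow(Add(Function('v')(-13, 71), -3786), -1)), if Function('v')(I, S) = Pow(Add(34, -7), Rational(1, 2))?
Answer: Add(Rational(-3555054, 1592641), Mul(Rational(-2817, 1592641), Pow(3, Rational(1, 2)))) ≈ -2.2352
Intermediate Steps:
Function('v')(I, S) = Mul(3, Pow(3, Rational(1, 2))) (Function('v')(I, S) = Pow(27, Rational(1, 2)) = Mul(3, Pow(3, Rational(1, 2))))
Mul(Add(4906, 3545), Pow(Add(Function('v')(-13, 71), -3786), -1)) = Mul(Add(4906, 3545), Pow(Add(Mul(3, Pow(3, Rational(1, 2))), -3786), -1)) = Mul(8451, Pow(Add(-3786, Mul(3, Pow(3, Rational(1, 2)))), -1))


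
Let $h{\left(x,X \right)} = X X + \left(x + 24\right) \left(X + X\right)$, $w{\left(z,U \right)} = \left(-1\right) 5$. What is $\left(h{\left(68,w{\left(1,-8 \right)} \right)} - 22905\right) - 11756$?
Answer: $-35556$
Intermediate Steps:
$w{\left(z,U \right)} = -5$
$h{\left(x,X \right)} = X^{2} + 2 X \left(24 + x\right)$ ($h{\left(x,X \right)} = X^{2} + \left(24 + x\right) 2 X = X^{2} + 2 X \left(24 + x\right)$)
$\left(h{\left(68,w{\left(1,-8 \right)} \right)} - 22905\right) - 11756 = \left(- 5 \left(48 - 5 + 2 \cdot 68\right) - 22905\right) - 11756 = \left(- 5 \left(48 - 5 + 136\right) - 22905\right) - 11756 = \left(\left(-5\right) 179 - 22905\right) - 11756 = \left(-895 - 22905\right) - 11756 = -23800 - 11756 = -35556$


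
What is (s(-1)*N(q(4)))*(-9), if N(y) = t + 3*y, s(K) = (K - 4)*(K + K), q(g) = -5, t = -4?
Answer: 1710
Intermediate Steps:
s(K) = 2*K*(-4 + K) (s(K) = (-4 + K)*(2*K) = 2*K*(-4 + K))
N(y) = -4 + 3*y
(s(-1)*N(q(4)))*(-9) = ((2*(-1)*(-4 - 1))*(-4 + 3*(-5)))*(-9) = ((2*(-1)*(-5))*(-4 - 15))*(-9) = (10*(-19))*(-9) = -190*(-9) = 1710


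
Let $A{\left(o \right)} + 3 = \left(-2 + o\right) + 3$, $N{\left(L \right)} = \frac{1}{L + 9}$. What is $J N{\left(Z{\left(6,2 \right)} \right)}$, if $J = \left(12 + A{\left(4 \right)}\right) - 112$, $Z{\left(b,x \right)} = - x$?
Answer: $-14$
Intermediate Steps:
$N{\left(L \right)} = \frac{1}{9 + L}$
$A{\left(o \right)} = -2 + o$ ($A{\left(o \right)} = -3 + \left(\left(-2 + o\right) + 3\right) = -3 + \left(1 + o\right) = -2 + o$)
$J = -98$ ($J = \left(12 + \left(-2 + 4\right)\right) - 112 = \left(12 + 2\right) - 112 = 14 - 112 = -98$)
$J N{\left(Z{\left(6,2 \right)} \right)} = - \frac{98}{9 - 2} = - \frac{98}{7} = \left(-98\right) \frac{1}{7} = -14$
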